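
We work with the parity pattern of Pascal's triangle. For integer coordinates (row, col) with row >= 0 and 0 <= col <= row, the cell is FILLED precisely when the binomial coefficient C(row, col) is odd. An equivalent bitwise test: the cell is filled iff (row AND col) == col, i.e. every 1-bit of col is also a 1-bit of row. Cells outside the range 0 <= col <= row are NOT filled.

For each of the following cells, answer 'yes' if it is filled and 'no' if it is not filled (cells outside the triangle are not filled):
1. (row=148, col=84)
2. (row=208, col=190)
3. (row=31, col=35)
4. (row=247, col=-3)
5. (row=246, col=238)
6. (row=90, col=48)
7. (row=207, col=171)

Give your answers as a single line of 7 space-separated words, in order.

(148,84): row=0b10010100, col=0b1010100, row AND col = 0b10100 = 20; 20 != 84 -> empty
(208,190): row=0b11010000, col=0b10111110, row AND col = 0b10010000 = 144; 144 != 190 -> empty
(31,35): col outside [0, 31] -> not filled
(247,-3): col outside [0, 247] -> not filled
(246,238): row=0b11110110, col=0b11101110, row AND col = 0b11100110 = 230; 230 != 238 -> empty
(90,48): row=0b1011010, col=0b110000, row AND col = 0b10000 = 16; 16 != 48 -> empty
(207,171): row=0b11001111, col=0b10101011, row AND col = 0b10001011 = 139; 139 != 171 -> empty

Answer: no no no no no no no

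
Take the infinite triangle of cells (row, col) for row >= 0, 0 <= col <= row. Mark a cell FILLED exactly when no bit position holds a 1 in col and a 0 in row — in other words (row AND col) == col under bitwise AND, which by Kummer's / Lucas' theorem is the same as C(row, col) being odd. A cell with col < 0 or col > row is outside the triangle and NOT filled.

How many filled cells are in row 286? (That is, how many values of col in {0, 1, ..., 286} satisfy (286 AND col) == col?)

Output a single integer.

286 in binary = 100011110
popcount(286) = number of 1-bits in 100011110 = 5
A col c satisfies (286 AND c) == c iff every set bit of c is also set in 286; each of the 5 set bits of 286 can independently be on or off in c.
count = 2^5 = 32

Answer: 32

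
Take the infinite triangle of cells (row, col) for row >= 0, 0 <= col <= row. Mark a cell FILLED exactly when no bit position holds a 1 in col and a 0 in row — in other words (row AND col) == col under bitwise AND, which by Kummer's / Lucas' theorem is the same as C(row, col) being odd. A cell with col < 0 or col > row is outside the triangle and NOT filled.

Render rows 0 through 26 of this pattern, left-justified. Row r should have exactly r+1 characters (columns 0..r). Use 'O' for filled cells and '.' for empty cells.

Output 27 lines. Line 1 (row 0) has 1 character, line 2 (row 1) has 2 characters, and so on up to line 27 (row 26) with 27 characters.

Answer: O
OO
O.O
OOOO
O...O
OO..OO
O.O.O.O
OOOOOOOO
O.......O
OO......OO
O.O.....O.O
OOOO....OOOO
O...O...O...O
OO..OO..OO..OO
O.O.O.O.O.O.O.O
OOOOOOOOOOOOOOOO
O...............O
OO..............OO
O.O.............O.O
OOOO............OOOO
O...O...........O...O
OO..OO..........OO..OO
O.O.O.O.........O.O.O.O
OOOOOOOO........OOOOOOOO
O.......O.......O.......O
OO......OO......OO......OO
O.O.....O.O.....O.O.....O.O

Derivation:
r0=0: O
r1=1: OO
r2=10: O.O
r3=11: OOOO
r4=100: O...O
r5=101: OO..OO
r6=110: O.O.O.O
r7=111: OOOOOOOO
r8=1000: O.......O
r9=1001: OO......OO
r10=1010: O.O.....O.O
r11=1011: OOOO....OOOO
r12=1100: O...O...O...O
r13=1101: OO..OO..OO..OO
r14=1110: O.O.O.O.O.O.O.O
r15=1111: OOOOOOOOOOOOOOOO
r16=10000: O...............O
r17=10001: OO..............OO
r18=10010: O.O.............O.O
r19=10011: OOOO............OOOO
r20=10100: O...O...........O...O
r21=10101: OO..OO..........OO..OO
r22=10110: O.O.O.O.........O.O.O.O
r23=10111: OOOOOOOO........OOOOOOOO
r24=11000: O.......O.......O.......O
r25=11001: OO......OO......OO......OO
r26=11010: O.O.....O.O.....O.O.....O.O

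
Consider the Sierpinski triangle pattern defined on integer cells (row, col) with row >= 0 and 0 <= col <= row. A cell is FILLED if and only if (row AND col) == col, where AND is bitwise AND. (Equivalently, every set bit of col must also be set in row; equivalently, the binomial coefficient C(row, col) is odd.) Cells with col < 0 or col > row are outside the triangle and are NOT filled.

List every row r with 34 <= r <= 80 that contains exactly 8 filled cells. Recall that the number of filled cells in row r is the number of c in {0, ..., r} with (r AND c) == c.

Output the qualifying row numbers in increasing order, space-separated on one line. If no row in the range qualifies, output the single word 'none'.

Row r has 2^popcount(r) filled cells, so we need popcount(r) = log2(8) = 3.
Scan r = 34..80 and keep those with exactly 3 one-bits:
r=34=100010 popcount=2 -> skip
r=35=100011 popcount=3 -> KEEP
r=36=100100 popcount=2 -> skip
r=37=100101 popcount=3 -> KEEP
r=38=100110 popcount=3 -> KEEP
r=39=100111 popcount=4 -> skip
r=40=101000 popcount=2 -> skip
r=41=101001 popcount=3 -> KEEP
r=42=101010 popcount=3 -> KEEP
r=43=101011 popcount=4 -> skip
r=44=101100 popcount=3 -> KEEP
r=45=101101 popcount=4 -> skip
r=46=101110 popcount=4 -> skip
r=47=101111 popcount=5 -> skip
r=48=110000 popcount=2 -> skip
r=49=110001 popcount=3 -> KEEP
r=50=110010 popcount=3 -> KEEP
r=51=110011 popcount=4 -> skip
r=52=110100 popcount=3 -> KEEP
r=53=110101 popcount=4 -> skip
r=54=110110 popcount=4 -> skip
r=55=110111 popcount=5 -> skip
r=56=111000 popcount=3 -> KEEP
r=57=111001 popcount=4 -> skip
r=58=111010 popcount=4 -> skip
r=59=111011 popcount=5 -> skip
r=60=111100 popcount=4 -> skip
r=61=111101 popcount=5 -> skip
r=62=111110 popcount=5 -> skip
r=63=111111 popcount=6 -> skip
r=64=1000000 popcount=1 -> skip
r=65=1000001 popcount=2 -> skip
r=66=1000010 popcount=2 -> skip
r=67=1000011 popcount=3 -> KEEP
r=68=1000100 popcount=2 -> skip
r=69=1000101 popcount=3 -> KEEP
r=70=1000110 popcount=3 -> KEEP
r=71=1000111 popcount=4 -> skip
r=72=1001000 popcount=2 -> skip
r=73=1001001 popcount=3 -> KEEP
r=74=1001010 popcount=3 -> KEEP
r=75=1001011 popcount=4 -> skip
r=76=1001100 popcount=3 -> KEEP
r=77=1001101 popcount=4 -> skip
r=78=1001110 popcount=4 -> skip
r=79=1001111 popcount=5 -> skip
r=80=1010000 popcount=2 -> skip
Kept rows: 35 37 38 41 42 44 49 50 52 56 67 69 70 73 74 76

Answer: 35 37 38 41 42 44 49 50 52 56 67 69 70 73 74 76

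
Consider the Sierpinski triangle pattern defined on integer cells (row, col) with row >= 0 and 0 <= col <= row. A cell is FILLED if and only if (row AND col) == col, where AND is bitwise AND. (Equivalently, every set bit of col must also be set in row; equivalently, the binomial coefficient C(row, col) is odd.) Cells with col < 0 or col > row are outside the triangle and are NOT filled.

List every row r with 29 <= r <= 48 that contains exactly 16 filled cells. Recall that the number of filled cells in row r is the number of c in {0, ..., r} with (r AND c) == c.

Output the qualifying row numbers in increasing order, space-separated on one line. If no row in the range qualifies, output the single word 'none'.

Row r has 2^popcount(r) filled cells, so we need popcount(r) = log2(16) = 4.
Scan r = 29..48 and keep those with exactly 4 one-bits:
r=29=11101 popcount=4 -> KEEP
r=30=11110 popcount=4 -> KEEP
r=31=11111 popcount=5 -> skip
r=32=100000 popcount=1 -> skip
r=33=100001 popcount=2 -> skip
r=34=100010 popcount=2 -> skip
r=35=100011 popcount=3 -> skip
r=36=100100 popcount=2 -> skip
r=37=100101 popcount=3 -> skip
r=38=100110 popcount=3 -> skip
r=39=100111 popcount=4 -> KEEP
r=40=101000 popcount=2 -> skip
r=41=101001 popcount=3 -> skip
r=42=101010 popcount=3 -> skip
r=43=101011 popcount=4 -> KEEP
r=44=101100 popcount=3 -> skip
r=45=101101 popcount=4 -> KEEP
r=46=101110 popcount=4 -> KEEP
r=47=101111 popcount=5 -> skip
r=48=110000 popcount=2 -> skip
Kept rows: 29 30 39 43 45 46

Answer: 29 30 39 43 45 46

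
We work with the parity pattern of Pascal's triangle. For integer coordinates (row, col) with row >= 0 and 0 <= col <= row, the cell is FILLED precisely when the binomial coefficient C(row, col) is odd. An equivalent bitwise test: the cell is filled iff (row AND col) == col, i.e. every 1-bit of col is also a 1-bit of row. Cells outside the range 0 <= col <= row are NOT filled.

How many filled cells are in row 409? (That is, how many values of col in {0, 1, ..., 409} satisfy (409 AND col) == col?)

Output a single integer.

409 in binary = 110011001
popcount(409) = number of 1-bits in 110011001 = 5
A col c satisfies (409 AND c) == c iff every set bit of c is also set in 409; each of the 5 set bits of 409 can independently be on or off in c.
count = 2^5 = 32

Answer: 32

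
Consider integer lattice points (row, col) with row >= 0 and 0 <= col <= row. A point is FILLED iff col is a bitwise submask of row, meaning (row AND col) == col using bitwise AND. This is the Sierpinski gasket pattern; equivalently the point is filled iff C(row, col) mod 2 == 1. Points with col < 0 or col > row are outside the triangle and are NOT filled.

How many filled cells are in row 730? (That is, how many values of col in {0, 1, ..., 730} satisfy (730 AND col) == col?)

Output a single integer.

730 in binary = 1011011010
popcount(730) = number of 1-bits in 1011011010 = 6
A col c satisfies (730 AND c) == c iff every set bit of c is also set in 730; each of the 6 set bits of 730 can independently be on or off in c.
count = 2^6 = 64

Answer: 64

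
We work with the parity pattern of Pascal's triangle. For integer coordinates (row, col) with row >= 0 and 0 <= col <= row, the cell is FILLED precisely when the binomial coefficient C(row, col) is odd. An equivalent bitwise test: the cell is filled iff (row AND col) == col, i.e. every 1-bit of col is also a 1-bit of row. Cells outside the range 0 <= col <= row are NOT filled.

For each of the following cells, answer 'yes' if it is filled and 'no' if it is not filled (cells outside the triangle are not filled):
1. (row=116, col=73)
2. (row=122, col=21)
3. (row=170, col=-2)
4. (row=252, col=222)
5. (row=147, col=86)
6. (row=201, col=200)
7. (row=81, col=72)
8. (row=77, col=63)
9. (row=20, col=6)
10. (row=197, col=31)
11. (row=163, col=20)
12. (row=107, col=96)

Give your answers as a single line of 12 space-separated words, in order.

(116,73): row=0b1110100, col=0b1001001, row AND col = 0b1000000 = 64; 64 != 73 -> empty
(122,21): row=0b1111010, col=0b10101, row AND col = 0b10000 = 16; 16 != 21 -> empty
(170,-2): col outside [0, 170] -> not filled
(252,222): row=0b11111100, col=0b11011110, row AND col = 0b11011100 = 220; 220 != 222 -> empty
(147,86): row=0b10010011, col=0b1010110, row AND col = 0b10010 = 18; 18 != 86 -> empty
(201,200): row=0b11001001, col=0b11001000, row AND col = 0b11001000 = 200; 200 == 200 -> filled
(81,72): row=0b1010001, col=0b1001000, row AND col = 0b1000000 = 64; 64 != 72 -> empty
(77,63): row=0b1001101, col=0b111111, row AND col = 0b1101 = 13; 13 != 63 -> empty
(20,6): row=0b10100, col=0b110, row AND col = 0b100 = 4; 4 != 6 -> empty
(197,31): row=0b11000101, col=0b11111, row AND col = 0b101 = 5; 5 != 31 -> empty
(163,20): row=0b10100011, col=0b10100, row AND col = 0b0 = 0; 0 != 20 -> empty
(107,96): row=0b1101011, col=0b1100000, row AND col = 0b1100000 = 96; 96 == 96 -> filled

Answer: no no no no no yes no no no no no yes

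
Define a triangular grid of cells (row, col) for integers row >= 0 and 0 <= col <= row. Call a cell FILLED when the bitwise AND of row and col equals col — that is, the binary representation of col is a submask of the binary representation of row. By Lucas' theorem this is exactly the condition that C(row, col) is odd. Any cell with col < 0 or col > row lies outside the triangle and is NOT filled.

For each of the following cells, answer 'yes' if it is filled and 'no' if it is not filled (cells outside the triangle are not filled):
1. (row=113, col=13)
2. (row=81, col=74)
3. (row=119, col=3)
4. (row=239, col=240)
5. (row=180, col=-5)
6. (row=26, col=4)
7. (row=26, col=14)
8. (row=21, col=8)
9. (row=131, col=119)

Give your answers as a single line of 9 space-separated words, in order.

Answer: no no yes no no no no no no

Derivation:
(113,13): row=0b1110001, col=0b1101, row AND col = 0b1 = 1; 1 != 13 -> empty
(81,74): row=0b1010001, col=0b1001010, row AND col = 0b1000000 = 64; 64 != 74 -> empty
(119,3): row=0b1110111, col=0b11, row AND col = 0b11 = 3; 3 == 3 -> filled
(239,240): col outside [0, 239] -> not filled
(180,-5): col outside [0, 180] -> not filled
(26,4): row=0b11010, col=0b100, row AND col = 0b0 = 0; 0 != 4 -> empty
(26,14): row=0b11010, col=0b1110, row AND col = 0b1010 = 10; 10 != 14 -> empty
(21,8): row=0b10101, col=0b1000, row AND col = 0b0 = 0; 0 != 8 -> empty
(131,119): row=0b10000011, col=0b1110111, row AND col = 0b11 = 3; 3 != 119 -> empty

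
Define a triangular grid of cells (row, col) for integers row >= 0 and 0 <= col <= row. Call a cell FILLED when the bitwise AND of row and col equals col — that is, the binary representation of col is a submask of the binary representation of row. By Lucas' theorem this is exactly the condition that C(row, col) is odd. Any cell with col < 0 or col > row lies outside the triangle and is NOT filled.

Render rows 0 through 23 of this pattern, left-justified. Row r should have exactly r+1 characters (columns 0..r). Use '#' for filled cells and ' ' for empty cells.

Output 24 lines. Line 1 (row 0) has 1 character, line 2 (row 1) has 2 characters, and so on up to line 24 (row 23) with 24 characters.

Answer: #
##
# #
####
#   #
##  ##
# # # #
########
#       #
##      ##
# #     # #
####    ####
#   #   #   #
##  ##  ##  ##
# # # # # # # #
################
#               #
##              ##
# #             # #
####            ####
#   #           #   #
##  ##          ##  ##
# # # #         # # # #
########        ########

Derivation:
r0=0: #
r1=1: ##
r2=10: # #
r3=11: ####
r4=100: #   #
r5=101: ##  ##
r6=110: # # # #
r7=111: ########
r8=1000: #       #
r9=1001: ##      ##
r10=1010: # #     # #
r11=1011: ####    ####
r12=1100: #   #   #   #
r13=1101: ##  ##  ##  ##
r14=1110: # # # # # # # #
r15=1111: ################
r16=10000: #               #
r17=10001: ##              ##
r18=10010: # #             # #
r19=10011: ####            ####
r20=10100: #   #           #   #
r21=10101: ##  ##          ##  ##
r22=10110: # # # #         # # # #
r23=10111: ########        ########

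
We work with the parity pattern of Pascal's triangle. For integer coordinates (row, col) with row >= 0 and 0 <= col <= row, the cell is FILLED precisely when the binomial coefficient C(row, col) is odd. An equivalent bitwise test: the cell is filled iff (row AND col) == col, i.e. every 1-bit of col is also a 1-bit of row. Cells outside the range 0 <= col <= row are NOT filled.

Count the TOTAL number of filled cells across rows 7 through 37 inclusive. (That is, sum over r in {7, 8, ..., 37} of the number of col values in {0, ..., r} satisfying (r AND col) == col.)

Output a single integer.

Answer: 254

Derivation:
r7=111 pc3: +8 =8
r8=1000 pc1: +2 =10
r9=1001 pc2: +4 =14
r10=1010 pc2: +4 =18
r11=1011 pc3: +8 =26
r12=1100 pc2: +4 =30
r13=1101 pc3: +8 =38
r14=1110 pc3: +8 =46
r15=1111 pc4: +16 =62
r16=10000 pc1: +2 =64
r17=10001 pc2: +4 =68
r18=10010 pc2: +4 =72
r19=10011 pc3: +8 =80
r20=10100 pc2: +4 =84
r21=10101 pc3: +8 =92
r22=10110 pc3: +8 =100
r23=10111 pc4: +16 =116
r24=11000 pc2: +4 =120
r25=11001 pc3: +8 =128
r26=11010 pc3: +8 =136
r27=11011 pc4: +16 =152
r28=11100 pc3: +8 =160
r29=11101 pc4: +16 =176
r30=11110 pc4: +16 =192
r31=11111 pc5: +32 =224
r32=100000 pc1: +2 =226
r33=100001 pc2: +4 =230
r34=100010 pc2: +4 =234
r35=100011 pc3: +8 =242
r36=100100 pc2: +4 =246
r37=100101 pc3: +8 =254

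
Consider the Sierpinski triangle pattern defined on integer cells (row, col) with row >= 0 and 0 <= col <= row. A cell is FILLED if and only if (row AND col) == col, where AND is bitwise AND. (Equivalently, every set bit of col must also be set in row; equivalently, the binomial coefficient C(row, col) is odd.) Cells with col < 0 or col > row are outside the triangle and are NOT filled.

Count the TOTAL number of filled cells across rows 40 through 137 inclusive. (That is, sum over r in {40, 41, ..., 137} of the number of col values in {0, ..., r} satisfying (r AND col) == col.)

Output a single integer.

Answer: 1956

Derivation:
r40=101000 pc2: +4 =4
r41=101001 pc3: +8 =12
r42=101010 pc3: +8 =20
r43=101011 pc4: +16 =36
r44=101100 pc3: +8 =44
r45=101101 pc4: +16 =60
r46=101110 pc4: +16 =76
r47=101111 pc5: +32 =108
r48=110000 pc2: +4 =112
r49=110001 pc3: +8 =120
r50=110010 pc3: +8 =128
r51=110011 pc4: +16 =144
r52=110100 pc3: +8 =152
r53=110101 pc4: +16 =168
r54=110110 pc4: +16 =184
r55=110111 pc5: +32 =216
r56=111000 pc3: +8 =224
r57=111001 pc4: +16 =240
r58=111010 pc4: +16 =256
r59=111011 pc5: +32 =288
r60=111100 pc4: +16 =304
r61=111101 pc5: +32 =336
r62=111110 pc5: +32 =368
r63=111111 pc6: +64 =432
r64=1000000 pc1: +2 =434
r65=1000001 pc2: +4 =438
r66=1000010 pc2: +4 =442
r67=1000011 pc3: +8 =450
r68=1000100 pc2: +4 =454
r69=1000101 pc3: +8 =462
r70=1000110 pc3: +8 =470
r71=1000111 pc4: +16 =486
r72=1001000 pc2: +4 =490
r73=1001001 pc3: +8 =498
r74=1001010 pc3: +8 =506
r75=1001011 pc4: +16 =522
r76=1001100 pc3: +8 =530
r77=1001101 pc4: +16 =546
r78=1001110 pc4: +16 =562
r79=1001111 pc5: +32 =594
r80=1010000 pc2: +4 =598
r81=1010001 pc3: +8 =606
r82=1010010 pc3: +8 =614
r83=1010011 pc4: +16 =630
r84=1010100 pc3: +8 =638
r85=1010101 pc4: +16 =654
r86=1010110 pc4: +16 =670
r87=1010111 pc5: +32 =702
r88=1011000 pc3: +8 =710
r89=1011001 pc4: +16 =726
r90=1011010 pc4: +16 =742
r91=1011011 pc5: +32 =774
r92=1011100 pc4: +16 =790
r93=1011101 pc5: +32 =822
r94=1011110 pc5: +32 =854
r95=1011111 pc6: +64 =918
r96=1100000 pc2: +4 =922
r97=1100001 pc3: +8 =930
r98=1100010 pc3: +8 =938
r99=1100011 pc4: +16 =954
r100=1100100 pc3: +8 =962
r101=1100101 pc4: +16 =978
r102=1100110 pc4: +16 =994
r103=1100111 pc5: +32 =1026
r104=1101000 pc3: +8 =1034
r105=1101001 pc4: +16 =1050
r106=1101010 pc4: +16 =1066
r107=1101011 pc5: +32 =1098
r108=1101100 pc4: +16 =1114
r109=1101101 pc5: +32 =1146
r110=1101110 pc5: +32 =1178
r111=1101111 pc6: +64 =1242
r112=1110000 pc3: +8 =1250
r113=1110001 pc4: +16 =1266
r114=1110010 pc4: +16 =1282
r115=1110011 pc5: +32 =1314
r116=1110100 pc4: +16 =1330
r117=1110101 pc5: +32 =1362
r118=1110110 pc5: +32 =1394
r119=1110111 pc6: +64 =1458
r120=1111000 pc4: +16 =1474
r121=1111001 pc5: +32 =1506
r122=1111010 pc5: +32 =1538
r123=1111011 pc6: +64 =1602
r124=1111100 pc5: +32 =1634
r125=1111101 pc6: +64 =1698
r126=1111110 pc6: +64 =1762
r127=1111111 pc7: +128 =1890
r128=10000000 pc1: +2 =1892
r129=10000001 pc2: +4 =1896
r130=10000010 pc2: +4 =1900
r131=10000011 pc3: +8 =1908
r132=10000100 pc2: +4 =1912
r133=10000101 pc3: +8 =1920
r134=10000110 pc3: +8 =1928
r135=10000111 pc4: +16 =1944
r136=10001000 pc2: +4 =1948
r137=10001001 pc3: +8 =1956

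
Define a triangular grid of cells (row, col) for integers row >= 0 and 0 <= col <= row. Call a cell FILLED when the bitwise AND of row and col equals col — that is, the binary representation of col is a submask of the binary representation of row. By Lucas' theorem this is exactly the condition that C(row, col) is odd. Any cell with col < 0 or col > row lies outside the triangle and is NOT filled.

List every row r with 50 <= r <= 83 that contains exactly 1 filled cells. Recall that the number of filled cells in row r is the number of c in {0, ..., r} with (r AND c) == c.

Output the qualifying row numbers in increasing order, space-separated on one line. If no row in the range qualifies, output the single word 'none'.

Row r has 2^popcount(r) filled cells, so we need popcount(r) = log2(1) = 0.
Scan r = 50..83 and keep those with exactly 0 one-bits:
r=50=110010 popcount=3 -> skip
r=51=110011 popcount=4 -> skip
r=52=110100 popcount=3 -> skip
r=53=110101 popcount=4 -> skip
r=54=110110 popcount=4 -> skip
r=55=110111 popcount=5 -> skip
r=56=111000 popcount=3 -> skip
r=57=111001 popcount=4 -> skip
r=58=111010 popcount=4 -> skip
r=59=111011 popcount=5 -> skip
r=60=111100 popcount=4 -> skip
r=61=111101 popcount=5 -> skip
r=62=111110 popcount=5 -> skip
r=63=111111 popcount=6 -> skip
r=64=1000000 popcount=1 -> skip
r=65=1000001 popcount=2 -> skip
r=66=1000010 popcount=2 -> skip
r=67=1000011 popcount=3 -> skip
r=68=1000100 popcount=2 -> skip
r=69=1000101 popcount=3 -> skip
r=70=1000110 popcount=3 -> skip
r=71=1000111 popcount=4 -> skip
r=72=1001000 popcount=2 -> skip
r=73=1001001 popcount=3 -> skip
r=74=1001010 popcount=3 -> skip
r=75=1001011 popcount=4 -> skip
r=76=1001100 popcount=3 -> skip
r=77=1001101 popcount=4 -> skip
r=78=1001110 popcount=4 -> skip
r=79=1001111 popcount=5 -> skip
r=80=1010000 popcount=2 -> skip
r=81=1010001 popcount=3 -> skip
r=82=1010010 popcount=3 -> skip
r=83=1010011 popcount=4 -> skip
Kept rows: none

Answer: none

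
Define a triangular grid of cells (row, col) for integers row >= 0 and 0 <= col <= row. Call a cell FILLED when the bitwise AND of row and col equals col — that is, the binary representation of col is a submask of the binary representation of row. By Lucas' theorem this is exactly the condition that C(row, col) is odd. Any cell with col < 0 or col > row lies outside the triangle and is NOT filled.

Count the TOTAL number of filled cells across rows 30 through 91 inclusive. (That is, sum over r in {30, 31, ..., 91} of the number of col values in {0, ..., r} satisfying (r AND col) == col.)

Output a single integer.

r30=11110 pc4: +16 =16
r31=11111 pc5: +32 =48
r32=100000 pc1: +2 =50
r33=100001 pc2: +4 =54
r34=100010 pc2: +4 =58
r35=100011 pc3: +8 =66
r36=100100 pc2: +4 =70
r37=100101 pc3: +8 =78
r38=100110 pc3: +8 =86
r39=100111 pc4: +16 =102
r40=101000 pc2: +4 =106
r41=101001 pc3: +8 =114
r42=101010 pc3: +8 =122
r43=101011 pc4: +16 =138
r44=101100 pc3: +8 =146
r45=101101 pc4: +16 =162
r46=101110 pc4: +16 =178
r47=101111 pc5: +32 =210
r48=110000 pc2: +4 =214
r49=110001 pc3: +8 =222
r50=110010 pc3: +8 =230
r51=110011 pc4: +16 =246
r52=110100 pc3: +8 =254
r53=110101 pc4: +16 =270
r54=110110 pc4: +16 =286
r55=110111 pc5: +32 =318
r56=111000 pc3: +8 =326
r57=111001 pc4: +16 =342
r58=111010 pc4: +16 =358
r59=111011 pc5: +32 =390
r60=111100 pc4: +16 =406
r61=111101 pc5: +32 =438
r62=111110 pc5: +32 =470
r63=111111 pc6: +64 =534
r64=1000000 pc1: +2 =536
r65=1000001 pc2: +4 =540
r66=1000010 pc2: +4 =544
r67=1000011 pc3: +8 =552
r68=1000100 pc2: +4 =556
r69=1000101 pc3: +8 =564
r70=1000110 pc3: +8 =572
r71=1000111 pc4: +16 =588
r72=1001000 pc2: +4 =592
r73=1001001 pc3: +8 =600
r74=1001010 pc3: +8 =608
r75=1001011 pc4: +16 =624
r76=1001100 pc3: +8 =632
r77=1001101 pc4: +16 =648
r78=1001110 pc4: +16 =664
r79=1001111 pc5: +32 =696
r80=1010000 pc2: +4 =700
r81=1010001 pc3: +8 =708
r82=1010010 pc3: +8 =716
r83=1010011 pc4: +16 =732
r84=1010100 pc3: +8 =740
r85=1010101 pc4: +16 =756
r86=1010110 pc4: +16 =772
r87=1010111 pc5: +32 =804
r88=1011000 pc3: +8 =812
r89=1011001 pc4: +16 =828
r90=1011010 pc4: +16 =844
r91=1011011 pc5: +32 =876

Answer: 876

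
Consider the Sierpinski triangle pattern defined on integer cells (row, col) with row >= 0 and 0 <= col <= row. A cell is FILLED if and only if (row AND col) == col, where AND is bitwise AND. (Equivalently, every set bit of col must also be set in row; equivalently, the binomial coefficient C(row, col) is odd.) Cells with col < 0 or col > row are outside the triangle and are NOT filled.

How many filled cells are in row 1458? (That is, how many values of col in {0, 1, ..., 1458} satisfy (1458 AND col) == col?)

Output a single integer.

Answer: 64

Derivation:
1458 in binary = 10110110010
popcount(1458) = number of 1-bits in 10110110010 = 6
A col c satisfies (1458 AND c) == c iff every set bit of c is also set in 1458; each of the 6 set bits of 1458 can independently be on or off in c.
count = 2^6 = 64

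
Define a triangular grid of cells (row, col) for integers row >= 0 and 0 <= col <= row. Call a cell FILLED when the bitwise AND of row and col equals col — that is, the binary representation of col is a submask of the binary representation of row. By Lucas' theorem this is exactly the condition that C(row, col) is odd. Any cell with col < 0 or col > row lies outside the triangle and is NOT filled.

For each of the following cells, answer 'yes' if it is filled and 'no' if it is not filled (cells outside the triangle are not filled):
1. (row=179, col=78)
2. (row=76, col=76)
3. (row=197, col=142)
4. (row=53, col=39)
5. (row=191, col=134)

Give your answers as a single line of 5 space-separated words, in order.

(179,78): row=0b10110011, col=0b1001110, row AND col = 0b10 = 2; 2 != 78 -> empty
(76,76): row=0b1001100, col=0b1001100, row AND col = 0b1001100 = 76; 76 == 76 -> filled
(197,142): row=0b11000101, col=0b10001110, row AND col = 0b10000100 = 132; 132 != 142 -> empty
(53,39): row=0b110101, col=0b100111, row AND col = 0b100101 = 37; 37 != 39 -> empty
(191,134): row=0b10111111, col=0b10000110, row AND col = 0b10000110 = 134; 134 == 134 -> filled

Answer: no yes no no yes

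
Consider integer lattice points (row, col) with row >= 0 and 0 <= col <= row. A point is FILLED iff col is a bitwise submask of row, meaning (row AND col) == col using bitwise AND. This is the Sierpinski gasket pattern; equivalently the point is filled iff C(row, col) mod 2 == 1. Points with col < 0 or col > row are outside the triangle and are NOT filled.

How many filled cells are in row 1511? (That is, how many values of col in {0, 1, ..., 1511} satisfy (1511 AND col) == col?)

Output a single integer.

1511 in binary = 10111100111
popcount(1511) = number of 1-bits in 10111100111 = 8
A col c satisfies (1511 AND c) == c iff every set bit of c is also set in 1511; each of the 8 set bits of 1511 can independently be on or off in c.
count = 2^8 = 256

Answer: 256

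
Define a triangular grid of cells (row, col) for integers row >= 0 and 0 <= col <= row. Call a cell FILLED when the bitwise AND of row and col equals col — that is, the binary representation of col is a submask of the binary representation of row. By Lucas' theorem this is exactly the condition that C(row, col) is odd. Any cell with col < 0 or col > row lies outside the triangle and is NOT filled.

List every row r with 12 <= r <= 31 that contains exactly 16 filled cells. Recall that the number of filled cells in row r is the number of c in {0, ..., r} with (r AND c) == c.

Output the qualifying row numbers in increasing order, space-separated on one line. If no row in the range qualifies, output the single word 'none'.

Row r has 2^popcount(r) filled cells, so we need popcount(r) = log2(16) = 4.
Scan r = 12..31 and keep those with exactly 4 one-bits:
r=12=1100 popcount=2 -> skip
r=13=1101 popcount=3 -> skip
r=14=1110 popcount=3 -> skip
r=15=1111 popcount=4 -> KEEP
r=16=10000 popcount=1 -> skip
r=17=10001 popcount=2 -> skip
r=18=10010 popcount=2 -> skip
r=19=10011 popcount=3 -> skip
r=20=10100 popcount=2 -> skip
r=21=10101 popcount=3 -> skip
r=22=10110 popcount=3 -> skip
r=23=10111 popcount=4 -> KEEP
r=24=11000 popcount=2 -> skip
r=25=11001 popcount=3 -> skip
r=26=11010 popcount=3 -> skip
r=27=11011 popcount=4 -> KEEP
r=28=11100 popcount=3 -> skip
r=29=11101 popcount=4 -> KEEP
r=30=11110 popcount=4 -> KEEP
r=31=11111 popcount=5 -> skip
Kept rows: 15 23 27 29 30

Answer: 15 23 27 29 30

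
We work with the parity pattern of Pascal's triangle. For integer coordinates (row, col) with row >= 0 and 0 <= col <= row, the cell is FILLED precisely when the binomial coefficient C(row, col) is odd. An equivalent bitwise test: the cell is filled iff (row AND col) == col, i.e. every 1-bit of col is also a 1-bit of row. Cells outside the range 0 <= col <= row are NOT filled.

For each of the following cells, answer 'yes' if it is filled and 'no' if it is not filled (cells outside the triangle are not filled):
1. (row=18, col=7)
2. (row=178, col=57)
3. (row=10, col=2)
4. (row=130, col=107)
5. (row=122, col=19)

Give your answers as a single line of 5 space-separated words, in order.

Answer: no no yes no no

Derivation:
(18,7): row=0b10010, col=0b111, row AND col = 0b10 = 2; 2 != 7 -> empty
(178,57): row=0b10110010, col=0b111001, row AND col = 0b110000 = 48; 48 != 57 -> empty
(10,2): row=0b1010, col=0b10, row AND col = 0b10 = 2; 2 == 2 -> filled
(130,107): row=0b10000010, col=0b1101011, row AND col = 0b10 = 2; 2 != 107 -> empty
(122,19): row=0b1111010, col=0b10011, row AND col = 0b10010 = 18; 18 != 19 -> empty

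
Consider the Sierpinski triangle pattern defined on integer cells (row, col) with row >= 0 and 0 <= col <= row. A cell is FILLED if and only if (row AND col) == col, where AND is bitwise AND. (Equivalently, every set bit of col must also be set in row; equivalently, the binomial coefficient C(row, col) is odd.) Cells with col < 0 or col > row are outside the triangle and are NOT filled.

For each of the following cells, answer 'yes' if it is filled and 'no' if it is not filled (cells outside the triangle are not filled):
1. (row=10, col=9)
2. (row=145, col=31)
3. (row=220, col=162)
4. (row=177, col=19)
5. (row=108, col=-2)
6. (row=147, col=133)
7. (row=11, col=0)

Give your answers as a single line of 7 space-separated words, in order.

Answer: no no no no no no yes

Derivation:
(10,9): row=0b1010, col=0b1001, row AND col = 0b1000 = 8; 8 != 9 -> empty
(145,31): row=0b10010001, col=0b11111, row AND col = 0b10001 = 17; 17 != 31 -> empty
(220,162): row=0b11011100, col=0b10100010, row AND col = 0b10000000 = 128; 128 != 162 -> empty
(177,19): row=0b10110001, col=0b10011, row AND col = 0b10001 = 17; 17 != 19 -> empty
(108,-2): col outside [0, 108] -> not filled
(147,133): row=0b10010011, col=0b10000101, row AND col = 0b10000001 = 129; 129 != 133 -> empty
(11,0): row=0b1011, col=0b0, row AND col = 0b0 = 0; 0 == 0 -> filled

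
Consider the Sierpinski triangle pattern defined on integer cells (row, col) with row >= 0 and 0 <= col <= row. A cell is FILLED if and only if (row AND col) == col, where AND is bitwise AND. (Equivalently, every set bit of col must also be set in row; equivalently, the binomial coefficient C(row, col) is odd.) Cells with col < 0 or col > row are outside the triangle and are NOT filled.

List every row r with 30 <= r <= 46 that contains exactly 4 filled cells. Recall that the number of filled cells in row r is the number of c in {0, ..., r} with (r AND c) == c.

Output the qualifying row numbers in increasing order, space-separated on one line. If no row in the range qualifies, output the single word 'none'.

Row r has 2^popcount(r) filled cells, so we need popcount(r) = log2(4) = 2.
Scan r = 30..46 and keep those with exactly 2 one-bits:
r=30=11110 popcount=4 -> skip
r=31=11111 popcount=5 -> skip
r=32=100000 popcount=1 -> skip
r=33=100001 popcount=2 -> KEEP
r=34=100010 popcount=2 -> KEEP
r=35=100011 popcount=3 -> skip
r=36=100100 popcount=2 -> KEEP
r=37=100101 popcount=3 -> skip
r=38=100110 popcount=3 -> skip
r=39=100111 popcount=4 -> skip
r=40=101000 popcount=2 -> KEEP
r=41=101001 popcount=3 -> skip
r=42=101010 popcount=3 -> skip
r=43=101011 popcount=4 -> skip
r=44=101100 popcount=3 -> skip
r=45=101101 popcount=4 -> skip
r=46=101110 popcount=4 -> skip
Kept rows: 33 34 36 40

Answer: 33 34 36 40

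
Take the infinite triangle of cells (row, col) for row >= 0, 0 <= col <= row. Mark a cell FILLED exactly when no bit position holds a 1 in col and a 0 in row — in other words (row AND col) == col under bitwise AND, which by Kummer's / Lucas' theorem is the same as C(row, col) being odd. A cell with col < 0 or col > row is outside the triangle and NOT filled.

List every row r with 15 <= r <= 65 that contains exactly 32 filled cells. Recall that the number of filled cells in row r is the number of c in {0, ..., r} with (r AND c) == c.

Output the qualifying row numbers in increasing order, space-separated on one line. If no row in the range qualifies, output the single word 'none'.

Row r has 2^popcount(r) filled cells, so we need popcount(r) = log2(32) = 5.
Scan r = 15..65 and keep those with exactly 5 one-bits:
r=15=1111 popcount=4 -> skip
r=16=10000 popcount=1 -> skip
r=17=10001 popcount=2 -> skip
r=18=10010 popcount=2 -> skip
r=19=10011 popcount=3 -> skip
r=20=10100 popcount=2 -> skip
r=21=10101 popcount=3 -> skip
r=22=10110 popcount=3 -> skip
r=23=10111 popcount=4 -> skip
r=24=11000 popcount=2 -> skip
r=25=11001 popcount=3 -> skip
r=26=11010 popcount=3 -> skip
r=27=11011 popcount=4 -> skip
r=28=11100 popcount=3 -> skip
r=29=11101 popcount=4 -> skip
r=30=11110 popcount=4 -> skip
r=31=11111 popcount=5 -> KEEP
r=32=100000 popcount=1 -> skip
r=33=100001 popcount=2 -> skip
r=34=100010 popcount=2 -> skip
r=35=100011 popcount=3 -> skip
r=36=100100 popcount=2 -> skip
r=37=100101 popcount=3 -> skip
r=38=100110 popcount=3 -> skip
r=39=100111 popcount=4 -> skip
r=40=101000 popcount=2 -> skip
r=41=101001 popcount=3 -> skip
r=42=101010 popcount=3 -> skip
r=43=101011 popcount=4 -> skip
r=44=101100 popcount=3 -> skip
r=45=101101 popcount=4 -> skip
r=46=101110 popcount=4 -> skip
r=47=101111 popcount=5 -> KEEP
r=48=110000 popcount=2 -> skip
r=49=110001 popcount=3 -> skip
r=50=110010 popcount=3 -> skip
r=51=110011 popcount=4 -> skip
r=52=110100 popcount=3 -> skip
r=53=110101 popcount=4 -> skip
r=54=110110 popcount=4 -> skip
r=55=110111 popcount=5 -> KEEP
r=56=111000 popcount=3 -> skip
r=57=111001 popcount=4 -> skip
r=58=111010 popcount=4 -> skip
r=59=111011 popcount=5 -> KEEP
r=60=111100 popcount=4 -> skip
r=61=111101 popcount=5 -> KEEP
r=62=111110 popcount=5 -> KEEP
r=63=111111 popcount=6 -> skip
r=64=1000000 popcount=1 -> skip
r=65=1000001 popcount=2 -> skip
Kept rows: 31 47 55 59 61 62

Answer: 31 47 55 59 61 62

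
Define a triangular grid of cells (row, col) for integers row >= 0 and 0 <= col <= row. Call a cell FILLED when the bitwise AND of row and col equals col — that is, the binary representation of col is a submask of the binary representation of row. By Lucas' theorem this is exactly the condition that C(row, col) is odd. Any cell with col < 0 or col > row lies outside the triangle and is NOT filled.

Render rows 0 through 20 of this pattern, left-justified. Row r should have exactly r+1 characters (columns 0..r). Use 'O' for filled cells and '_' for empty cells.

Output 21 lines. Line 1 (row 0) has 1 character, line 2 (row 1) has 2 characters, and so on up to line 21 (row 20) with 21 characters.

Answer: O
OO
O_O
OOOO
O___O
OO__OO
O_O_O_O
OOOOOOOO
O_______O
OO______OO
O_O_____O_O
OOOO____OOOO
O___O___O___O
OO__OO__OO__OO
O_O_O_O_O_O_O_O
OOOOOOOOOOOOOOOO
O_______________O
OO______________OO
O_O_____________O_O
OOOO____________OOOO
O___O___________O___O

Derivation:
r0=0: O
r1=1: OO
r2=10: O_O
r3=11: OOOO
r4=100: O___O
r5=101: OO__OO
r6=110: O_O_O_O
r7=111: OOOOOOOO
r8=1000: O_______O
r9=1001: OO______OO
r10=1010: O_O_____O_O
r11=1011: OOOO____OOOO
r12=1100: O___O___O___O
r13=1101: OO__OO__OO__OO
r14=1110: O_O_O_O_O_O_O_O
r15=1111: OOOOOOOOOOOOOOOO
r16=10000: O_______________O
r17=10001: OO______________OO
r18=10010: O_O_____________O_O
r19=10011: OOOO____________OOOO
r20=10100: O___O___________O___O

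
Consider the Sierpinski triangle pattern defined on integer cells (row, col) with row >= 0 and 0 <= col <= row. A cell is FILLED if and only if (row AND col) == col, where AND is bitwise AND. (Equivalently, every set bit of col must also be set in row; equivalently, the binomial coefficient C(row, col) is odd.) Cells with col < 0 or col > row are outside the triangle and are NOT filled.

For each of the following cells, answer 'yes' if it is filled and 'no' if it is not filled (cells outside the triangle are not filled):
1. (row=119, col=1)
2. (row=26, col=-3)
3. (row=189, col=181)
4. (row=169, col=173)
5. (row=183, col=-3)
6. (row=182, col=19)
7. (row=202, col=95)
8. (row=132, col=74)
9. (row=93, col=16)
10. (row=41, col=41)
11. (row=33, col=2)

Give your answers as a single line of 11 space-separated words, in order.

Answer: yes no yes no no no no no yes yes no

Derivation:
(119,1): row=0b1110111, col=0b1, row AND col = 0b1 = 1; 1 == 1 -> filled
(26,-3): col outside [0, 26] -> not filled
(189,181): row=0b10111101, col=0b10110101, row AND col = 0b10110101 = 181; 181 == 181 -> filled
(169,173): col outside [0, 169] -> not filled
(183,-3): col outside [0, 183] -> not filled
(182,19): row=0b10110110, col=0b10011, row AND col = 0b10010 = 18; 18 != 19 -> empty
(202,95): row=0b11001010, col=0b1011111, row AND col = 0b1001010 = 74; 74 != 95 -> empty
(132,74): row=0b10000100, col=0b1001010, row AND col = 0b0 = 0; 0 != 74 -> empty
(93,16): row=0b1011101, col=0b10000, row AND col = 0b10000 = 16; 16 == 16 -> filled
(41,41): row=0b101001, col=0b101001, row AND col = 0b101001 = 41; 41 == 41 -> filled
(33,2): row=0b100001, col=0b10, row AND col = 0b0 = 0; 0 != 2 -> empty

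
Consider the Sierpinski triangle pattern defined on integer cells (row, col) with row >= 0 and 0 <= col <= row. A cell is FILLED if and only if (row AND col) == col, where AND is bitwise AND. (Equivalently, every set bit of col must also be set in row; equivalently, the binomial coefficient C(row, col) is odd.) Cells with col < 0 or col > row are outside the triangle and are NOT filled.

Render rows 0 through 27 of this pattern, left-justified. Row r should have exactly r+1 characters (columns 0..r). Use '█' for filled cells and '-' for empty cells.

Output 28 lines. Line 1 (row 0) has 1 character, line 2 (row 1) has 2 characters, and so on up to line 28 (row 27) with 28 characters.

Answer: █
██
█-█
████
█---█
██--██
█-█-█-█
████████
█-------█
██------██
█-█-----█-█
████----████
█---█---█---█
██--██--██--██
█-█-█-█-█-█-█-█
████████████████
█---------------█
██--------------██
█-█-------------█-█
████------------████
█---█-----------█---█
██--██----------██--██
█-█-█-█---------█-█-█-█
████████--------████████
█-------█-------█-------█
██------██------██------██
█-█-----█-█-----█-█-----█-█
████----████----████----████

Derivation:
r0=0: █
r1=1: ██
r2=10: █-█
r3=11: ████
r4=100: █---█
r5=101: ██--██
r6=110: █-█-█-█
r7=111: ████████
r8=1000: █-------█
r9=1001: ██------██
r10=1010: █-█-----█-█
r11=1011: ████----████
r12=1100: █---█---█---█
r13=1101: ██--██--██--██
r14=1110: █-█-█-█-█-█-█-█
r15=1111: ████████████████
r16=10000: █---------------█
r17=10001: ██--------------██
r18=10010: █-█-------------█-█
r19=10011: ████------------████
r20=10100: █---█-----------█---█
r21=10101: ██--██----------██--██
r22=10110: █-█-█-█---------█-█-█-█
r23=10111: ████████--------████████
r24=11000: █-------█-------█-------█
r25=11001: ██------██------██------██
r26=11010: █-█-----█-█-----█-█-----█-█
r27=11011: ████----████----████----████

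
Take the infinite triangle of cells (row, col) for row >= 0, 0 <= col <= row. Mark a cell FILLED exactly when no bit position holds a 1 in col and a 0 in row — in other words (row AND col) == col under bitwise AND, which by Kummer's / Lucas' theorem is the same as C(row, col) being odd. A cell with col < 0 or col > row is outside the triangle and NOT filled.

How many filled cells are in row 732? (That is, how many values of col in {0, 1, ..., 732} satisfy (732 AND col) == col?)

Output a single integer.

Answer: 64

Derivation:
732 in binary = 1011011100
popcount(732) = number of 1-bits in 1011011100 = 6
A col c satisfies (732 AND c) == c iff every set bit of c is also set in 732; each of the 6 set bits of 732 can independently be on or off in c.
count = 2^6 = 64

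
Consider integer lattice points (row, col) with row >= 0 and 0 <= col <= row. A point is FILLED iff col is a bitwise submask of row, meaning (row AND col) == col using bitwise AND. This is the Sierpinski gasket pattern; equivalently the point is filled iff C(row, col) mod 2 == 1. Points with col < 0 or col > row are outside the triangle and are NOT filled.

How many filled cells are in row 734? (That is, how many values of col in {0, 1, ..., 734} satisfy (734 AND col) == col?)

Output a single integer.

Answer: 128

Derivation:
734 in binary = 1011011110
popcount(734) = number of 1-bits in 1011011110 = 7
A col c satisfies (734 AND c) == c iff every set bit of c is also set in 734; each of the 7 set bits of 734 can independently be on or off in c.
count = 2^7 = 128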